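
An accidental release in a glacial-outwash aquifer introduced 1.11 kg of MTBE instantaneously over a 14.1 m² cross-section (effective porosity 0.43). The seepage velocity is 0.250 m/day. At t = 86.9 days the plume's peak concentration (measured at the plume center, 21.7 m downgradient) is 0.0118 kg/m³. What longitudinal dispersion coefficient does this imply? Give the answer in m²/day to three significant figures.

0.220 m²/day

At the plume center C_max = M/(n_e·A·√(4πDt)), so D = M²/(4πt·(n_e·A·C_max)²).
n_e·A·C_max = 0.43 × 14.1 × 0.0118 = 0.07154 kg/m.
D = 1.11²/(4π × 86.9 × 0.07154²) = 0.220 m²/day.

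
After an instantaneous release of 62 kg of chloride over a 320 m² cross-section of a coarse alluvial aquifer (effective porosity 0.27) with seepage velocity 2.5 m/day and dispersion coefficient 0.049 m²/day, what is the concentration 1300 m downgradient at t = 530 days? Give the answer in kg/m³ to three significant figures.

For an instantaneous plane source, C(x,t) = M/(n_e·A·√(4πDt)) · exp(−(x−vt)²/(4Dt)), with n_e·A the pore (flow) area.
Plume center vt = 2.5 × 530 = 1325 m, so the well at 1300 m is 25 m upgradient of the peak.
√(4πDt) = 18.07 m, giving peak height M/(n_e·A·√(4πDt)) = 62/(0.27 × 320 × 18.07) = 0.03971 kg/m³.
(x−vt)²/(4Dt) = (-25)²/(4 × 0.049 × 530) = 6.017; exp(−6.017) = 0.002437.
C = 0.03971 × 0.002437 = 9.68e-05 kg/m³.

9.68e-05 kg/m³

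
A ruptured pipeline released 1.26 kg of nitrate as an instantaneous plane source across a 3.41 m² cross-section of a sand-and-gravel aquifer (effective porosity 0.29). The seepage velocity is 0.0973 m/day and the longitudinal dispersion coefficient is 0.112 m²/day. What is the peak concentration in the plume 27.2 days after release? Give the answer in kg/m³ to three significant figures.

0.206 kg/m³

The peak of an instantaneous 1D plume sits at x = vt; there the Gaussian factor is 1 and C_max = M/(n_e·A·√(4πDt)), where n_e·A is the pore area the mass is dissolved in.
√(4πDt) = √(4π × 0.112 × 27.2) = 6.187 m, so C_max = 1.26/(0.29 × 3.41 × 6.187) = 0.206 kg/m³.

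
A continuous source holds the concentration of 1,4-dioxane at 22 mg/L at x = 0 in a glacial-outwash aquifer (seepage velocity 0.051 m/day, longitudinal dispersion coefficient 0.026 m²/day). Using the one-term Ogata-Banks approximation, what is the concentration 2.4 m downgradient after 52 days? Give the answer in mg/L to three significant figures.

For a continuous step input, C/C₀ ≈ ½·erfc((x−vt)/(2√(Dt))).
vt = 0.051 × 52 = 2.652 m and 2√(Dt) = 2√(0.026 × 52) = 2.326 m.
Argument (x−vt)/(2√(Dt)) = (2.4 − 2.652)/2.326 = -0.1083; ½·erfc(-0.1083) = 0.5609.
C = 22 × 0.5609 = 12.3 mg/L.

12.3 mg/L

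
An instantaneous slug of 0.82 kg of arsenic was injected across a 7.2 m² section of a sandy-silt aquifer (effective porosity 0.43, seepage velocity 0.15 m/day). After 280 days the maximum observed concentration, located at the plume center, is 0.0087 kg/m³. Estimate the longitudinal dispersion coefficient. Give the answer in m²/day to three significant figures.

0.263 m²/day

At the plume center C_max = M/(n_e·A·√(4πDt)), so D = M²/(4πt·(n_e·A·C_max)²).
n_e·A·C_max = 0.43 × 7.2 × 0.0087 = 0.02694 kg/m.
D = 0.82²/(4π × 280 × 0.02694²) = 0.263 m²/day.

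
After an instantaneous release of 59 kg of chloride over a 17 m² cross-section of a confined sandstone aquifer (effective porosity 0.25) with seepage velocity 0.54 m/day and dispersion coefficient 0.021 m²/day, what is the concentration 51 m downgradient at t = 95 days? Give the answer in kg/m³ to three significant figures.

For an instantaneous plane source, C(x,t) = M/(n_e·A·√(4πDt)) · exp(−(x−vt)²/(4Dt)), with n_e·A the pore (flow) area.
Plume center vt = 0.54 × 95 = 51.3 m, so the well at 51 m is 0.3 m upgradient of the peak.
√(4πDt) = 5.007 m, giving peak height M/(n_e·A·√(4πDt)) = 59/(0.25 × 17 × 5.007) = 2.773 kg/m³.
(x−vt)²/(4Dt) = (-0.3)²/(4 × 0.021 × 95) = 0.01128; exp(−0.01128) = 0.9888.
C = 2.773 × 0.9888 = 2.74 kg/m³.

2.74 kg/m³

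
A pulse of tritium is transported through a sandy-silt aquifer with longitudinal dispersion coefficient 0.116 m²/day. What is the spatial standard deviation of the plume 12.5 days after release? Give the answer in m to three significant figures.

Dispersive spreading gives a Gaussian with σ² = 2Dt; advection only shifts the center.
σ = √(2 × 0.116 × 12.5) = 1.70 m.

1.70 m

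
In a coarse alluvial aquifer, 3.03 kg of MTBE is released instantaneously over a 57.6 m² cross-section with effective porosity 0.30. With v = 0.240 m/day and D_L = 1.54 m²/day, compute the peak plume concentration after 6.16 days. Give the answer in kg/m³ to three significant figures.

The peak of an instantaneous 1D plume sits at x = vt; there the Gaussian factor is 1 and C_max = M/(n_e·A·√(4πDt)), where n_e·A is the pore area the mass is dissolved in.
√(4πDt) = √(4π × 1.54 × 6.16) = 10.92 m, so C_max = 3.03/(0.30 × 57.6 × 10.92) = 0.0161 kg/m³.

0.0161 kg/m³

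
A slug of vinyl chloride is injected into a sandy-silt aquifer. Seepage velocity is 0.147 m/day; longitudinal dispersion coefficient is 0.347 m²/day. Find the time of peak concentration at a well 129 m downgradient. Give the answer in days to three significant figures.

For the 1D instantaneous-source solution, setting ∂C/∂t = 0 at fixed x gives v²t² + 2Dt − x² = 0, so t = (√(D² + v²x²) − D)/v².
√(D² + v²x²) = √(0.347² + 0.147² × 129²) = 18.97; v² = 0.021609.
t = (18.97 − 0.347)/0.021609 = 862 days (vs. the pure-advection estimate x/v = 878 d).

862 days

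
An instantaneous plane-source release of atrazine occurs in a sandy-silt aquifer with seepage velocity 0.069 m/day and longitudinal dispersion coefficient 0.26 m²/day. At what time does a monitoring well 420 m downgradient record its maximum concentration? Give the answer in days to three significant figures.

For the 1D instantaneous-source solution, setting ∂C/∂t = 0 at fixed x gives v²t² + 2Dt − x² = 0, so t = (√(D² + v²x²) − D)/v².
√(D² + v²x²) = √(0.26² + 0.069² × 420²) = 28.98; v² = 0.004761.
t = (28.98 − 0.26)/0.004761 = 6030 days (vs. the pure-advection estimate x/v = 6090 d).

6030 days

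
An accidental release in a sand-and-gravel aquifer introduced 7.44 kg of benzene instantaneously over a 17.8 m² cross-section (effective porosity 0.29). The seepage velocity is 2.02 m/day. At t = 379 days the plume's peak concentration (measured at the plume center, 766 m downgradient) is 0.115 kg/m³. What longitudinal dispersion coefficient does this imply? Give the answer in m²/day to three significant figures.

At the plume center C_max = M/(n_e·A·√(4πDt)), so D = M²/(4πt·(n_e·A·C_max)²).
n_e·A·C_max = 0.29 × 17.8 × 0.115 = 0.5936 kg/m.
D = 7.44²/(4π × 379 × 0.5936²) = 0.0330 m²/day.

0.0330 m²/day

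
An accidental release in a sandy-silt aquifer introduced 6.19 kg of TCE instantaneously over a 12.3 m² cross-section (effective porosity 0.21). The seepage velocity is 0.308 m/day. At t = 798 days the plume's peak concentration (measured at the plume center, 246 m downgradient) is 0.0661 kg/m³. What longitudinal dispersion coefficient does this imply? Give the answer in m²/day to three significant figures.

At the plume center C_max = M/(n_e·A·√(4πDt)), so D = M²/(4πt·(n_e·A·C_max)²).
n_e·A·C_max = 0.21 × 12.3 × 0.0661 = 0.1707 kg/m.
D = 6.19²/(4π × 798 × 0.1707²) = 0.131 m²/day.

0.131 m²/day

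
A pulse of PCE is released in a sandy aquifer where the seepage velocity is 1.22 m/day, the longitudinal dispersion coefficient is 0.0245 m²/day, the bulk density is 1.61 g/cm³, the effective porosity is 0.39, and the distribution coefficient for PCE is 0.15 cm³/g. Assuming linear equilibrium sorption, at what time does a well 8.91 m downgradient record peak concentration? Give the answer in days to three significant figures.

Retardation factor R = 1 + ρ_b·K_d/n = 1 + 1.61 × 0.15/0.39 = 1.619.
Sorption retards both mechanisms: v_R = v/R = 0.7536 m/day, D_R = D/R = 0.01513 m²/day.
Peak time from v_R²t² + 2D_R t − x² = 0: t = (√(D_R² + v_R²x²) − D_R)/v_R².
√(D_R² + v_R²x²) = √(0.01513² + 0.7536² × 8.91²) = 6.715; v_R² = 0.5679.
t = (6.715 − 0.01513)/0.5679 = 11.8 days.

11.8 days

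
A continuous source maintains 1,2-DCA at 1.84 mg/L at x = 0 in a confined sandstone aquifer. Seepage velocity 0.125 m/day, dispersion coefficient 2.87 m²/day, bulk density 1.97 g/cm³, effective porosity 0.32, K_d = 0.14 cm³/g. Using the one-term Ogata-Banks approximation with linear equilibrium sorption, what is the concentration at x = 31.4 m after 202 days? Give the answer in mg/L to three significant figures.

0.437 mg/L

Retardation factor R = 1 + ρ_b·K_d/n = 1 + 1.97 × 0.14/0.32 = 1.862.
Sorption retards both mechanisms: v_R = v/R = 0.06713 m/day, D_R = D/R = 1.541 m²/day.
v_R·t = 0.06713 × 202 = 13.56026 m; 2√(D_R t) = 35.29 m; argument = (31.4 − 13.56026)/35.29 = 0.5055.
C = C₀ × ½·erfc(0.5055) = 1.84 × 0.2373 = 0.437 mg/L.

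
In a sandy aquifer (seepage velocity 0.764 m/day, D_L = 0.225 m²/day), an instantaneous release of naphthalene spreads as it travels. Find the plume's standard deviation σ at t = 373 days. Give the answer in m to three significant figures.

13.0 m

Dispersive spreading gives a Gaussian with σ² = 2Dt; advection only shifts the center.
σ = √(2 × 0.225 × 373) = 13.0 m.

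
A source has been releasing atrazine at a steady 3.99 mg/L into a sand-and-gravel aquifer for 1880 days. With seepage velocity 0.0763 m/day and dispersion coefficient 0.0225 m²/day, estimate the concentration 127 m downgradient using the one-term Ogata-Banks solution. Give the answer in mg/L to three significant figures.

3.84 mg/L

For a continuous step input, C/C₀ ≈ ½·erfc((x−vt)/(2√(Dt))).
vt = 0.0763 × 1880 = 143.444 m and 2√(Dt) = 2√(0.0225 × 1880) = 13.01 m.
Argument (x−vt)/(2√(Dt)) = (127 − 143.444)/13.01 = -1.264; ½·erfc(-1.264) = 0.9631.
C = 3.99 × 0.9631 = 3.84 mg/L.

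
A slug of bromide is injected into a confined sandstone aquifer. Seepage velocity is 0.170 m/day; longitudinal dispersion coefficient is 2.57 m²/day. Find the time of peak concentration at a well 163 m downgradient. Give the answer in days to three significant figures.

For the 1D instantaneous-source solution, setting ∂C/∂t = 0 at fixed x gives v²t² + 2Dt − x² = 0, so t = (√(D² + v²x²) − D)/v².
√(D² + v²x²) = √(2.57² + 0.170² × 163²) = 27.83; v² = 0.0289.
t = (27.83 − 2.57)/0.0289 = 874 days (vs. the pure-advection estimate x/v = 959 d).

874 days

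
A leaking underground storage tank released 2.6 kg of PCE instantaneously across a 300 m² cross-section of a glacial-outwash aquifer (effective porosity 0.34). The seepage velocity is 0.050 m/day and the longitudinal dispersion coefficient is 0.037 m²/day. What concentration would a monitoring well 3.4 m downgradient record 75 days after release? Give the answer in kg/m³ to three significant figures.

For an instantaneous plane source, C(x,t) = M/(n_e·A·√(4πDt)) · exp(−(x−vt)²/(4Dt)), with n_e·A the pore (flow) area.
Plume center vt = 0.050 × 75 = 3.75 m, so the well at 3.4 m is 0.35 m upgradient of the peak.
√(4πDt) = 5.905 m, giving peak height M/(n_e·A·√(4πDt)) = 2.6/(0.34 × 300 × 5.905) = 0.004317 kg/m³.
(x−vt)²/(4Dt) = (-0.35)²/(4 × 0.037 × 75) = 0.01104; exp(−0.01104) = 0.9890.
C = 0.004317 × 0.9890 = 0.00427 kg/m³.

0.00427 kg/m³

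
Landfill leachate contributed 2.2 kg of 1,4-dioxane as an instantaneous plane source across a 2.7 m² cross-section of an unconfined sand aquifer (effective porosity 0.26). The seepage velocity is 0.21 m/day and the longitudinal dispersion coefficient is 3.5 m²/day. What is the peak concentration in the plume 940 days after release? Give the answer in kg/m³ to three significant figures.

0.0154 kg/m³

The peak of an instantaneous 1D plume sits at x = vt; there the Gaussian factor is 1 and C_max = M/(n_e·A·√(4πDt)), where n_e·A is the pore area the mass is dissolved in.
√(4πDt) = √(4π × 3.5 × 940) = 203.3 m, so C_max = 2.2/(0.26 × 2.7 × 203.3) = 0.0154 kg/m³.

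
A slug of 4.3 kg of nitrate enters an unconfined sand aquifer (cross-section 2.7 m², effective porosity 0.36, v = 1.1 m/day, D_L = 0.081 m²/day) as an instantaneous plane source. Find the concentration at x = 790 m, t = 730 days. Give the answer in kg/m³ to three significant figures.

For an instantaneous plane source, C(x,t) = M/(n_e·A·√(4πDt)) · exp(−(x−vt)²/(4Dt)), with n_e·A the pore (flow) area.
Plume center vt = 1.1 × 730 = 803 m, so the well at 790 m is 13 m upgradient of the peak.
√(4πDt) = 27.26 m, giving peak height M/(n_e·A·√(4πDt)) = 4.3/(0.36 × 2.7 × 27.26) = 0.1623 kg/m³.
(x−vt)²/(4Dt) = (-13)²/(4 × 0.081 × 730) = 0.7145; exp(−0.7145) = 0.4894.
C = 0.1623 × 0.4894 = 0.0794 kg/m³.

0.0794 kg/m³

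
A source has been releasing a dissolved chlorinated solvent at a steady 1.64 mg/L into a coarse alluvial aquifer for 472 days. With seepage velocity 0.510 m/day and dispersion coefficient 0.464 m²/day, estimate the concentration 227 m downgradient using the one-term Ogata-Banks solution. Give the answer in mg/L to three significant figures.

1.22 mg/L

For a continuous step input, C/C₀ ≈ ½·erfc((x−vt)/(2√(Dt))).
vt = 0.510 × 472 = 240.72 m and 2√(Dt) = 2√(0.464 × 472) = 29.60 m.
Argument (x−vt)/(2√(Dt)) = (227 − 240.72)/29.60 = -0.4635; ½·erfc(-0.4635) = 0.7439.
C = 1.64 × 0.7439 = 1.22 mg/L.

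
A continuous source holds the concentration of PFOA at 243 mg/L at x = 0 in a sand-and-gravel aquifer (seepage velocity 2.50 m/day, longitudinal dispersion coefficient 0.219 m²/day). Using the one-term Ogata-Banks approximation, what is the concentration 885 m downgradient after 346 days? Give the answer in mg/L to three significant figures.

12.7 mg/L

For a continuous step input, C/C₀ ≈ ½·erfc((x−vt)/(2√(Dt))).
vt = 2.50 × 346 = 865 m and 2√(Dt) = 2√(0.219 × 346) = 17.41 m.
Argument (x−vt)/(2√(Dt)) = (885 − 865)/17.41 = 1.149; ½·erfc(1.149) = 0.05209.
C = 243 × 0.05209 = 12.7 mg/L.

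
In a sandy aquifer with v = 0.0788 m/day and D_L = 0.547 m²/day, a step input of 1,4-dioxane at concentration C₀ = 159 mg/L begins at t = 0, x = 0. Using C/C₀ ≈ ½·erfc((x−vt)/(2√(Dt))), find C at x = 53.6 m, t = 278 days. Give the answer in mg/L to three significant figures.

For a continuous step input, C/C₀ ≈ ½·erfc((x−vt)/(2√(Dt))).
vt = 0.0788 × 278 = 21.9064 m and 2√(Dt) = 2√(0.547 × 278) = 24.66 m.
Argument (x−vt)/(2√(Dt)) = (53.6 − 21.9064)/24.66 = 1.285; ½·erfc(1.285) = 0.03459.
C = 159 × 0.03459 = 5.50 mg/L.

5.50 mg/L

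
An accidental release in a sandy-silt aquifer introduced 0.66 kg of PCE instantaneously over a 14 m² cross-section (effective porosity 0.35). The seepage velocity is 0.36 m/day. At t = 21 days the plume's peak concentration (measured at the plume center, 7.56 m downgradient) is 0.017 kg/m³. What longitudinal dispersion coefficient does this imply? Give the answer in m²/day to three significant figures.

At the plume center C_max = M/(n_e·A·√(4πDt)), so D = M²/(4πt·(n_e·A·C_max)²).
n_e·A·C_max = 0.35 × 14 × 0.017 = 0.08330 kg/m.
D = 0.66²/(4π × 21 × 0.08330²) = 0.238 m²/day.

0.238 m²/day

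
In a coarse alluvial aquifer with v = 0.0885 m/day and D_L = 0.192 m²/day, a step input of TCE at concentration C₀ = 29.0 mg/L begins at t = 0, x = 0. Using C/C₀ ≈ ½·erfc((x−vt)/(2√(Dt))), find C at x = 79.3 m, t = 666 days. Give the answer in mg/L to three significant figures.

2.94 mg/L

For a continuous step input, C/C₀ ≈ ½·erfc((x−vt)/(2√(Dt))).
vt = 0.0885 × 666 = 58.941 m and 2√(Dt) = 2√(0.192 × 666) = 22.62 m.
Argument (x−vt)/(2√(Dt)) = (79.3 − 58.941)/22.62 = 0.9000; ½·erfc(0.9000) = 0.1015.
C = 29.0 × 0.1015 = 2.94 mg/L.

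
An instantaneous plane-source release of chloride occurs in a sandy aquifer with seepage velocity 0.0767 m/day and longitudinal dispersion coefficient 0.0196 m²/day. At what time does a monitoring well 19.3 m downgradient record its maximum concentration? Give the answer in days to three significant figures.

For the 1D instantaneous-source solution, setting ∂C/∂t = 0 at fixed x gives v²t² + 2Dt − x² = 0, so t = (√(D² + v²x²) − D)/v².
√(D² + v²x²) = √(0.0196² + 0.0767² × 19.3²) = 1.480; v² = 0.00588289.
t = (1.480 − 0.0196)/0.00588289 = 248 days (vs. the pure-advection estimate x/v = 252 d).

248 days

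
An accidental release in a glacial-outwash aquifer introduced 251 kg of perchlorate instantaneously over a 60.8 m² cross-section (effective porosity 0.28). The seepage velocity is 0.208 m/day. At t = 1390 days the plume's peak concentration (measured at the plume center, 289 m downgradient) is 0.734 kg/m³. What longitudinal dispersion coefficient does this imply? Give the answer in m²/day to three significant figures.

0.0231 m²/day

At the plume center C_max = M/(n_e·A·√(4πDt)), so D = M²/(4πt·(n_e·A·C_max)²).
n_e·A·C_max = 0.28 × 60.8 × 0.734 = 12.50 kg/m.
D = 251²/(4π × 1390 × 12.50²) = 0.0231 m²/day.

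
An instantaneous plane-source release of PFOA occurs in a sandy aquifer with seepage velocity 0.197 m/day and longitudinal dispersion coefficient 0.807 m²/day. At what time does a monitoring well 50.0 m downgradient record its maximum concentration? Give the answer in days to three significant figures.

234 days

For the 1D instantaneous-source solution, setting ∂C/∂t = 0 at fixed x gives v²t² + 2Dt − x² = 0, so t = (√(D² + v²x²) − D)/v².
√(D² + v²x²) = √(0.807² + 0.197² × 50.0²) = 9.883; v² = 0.038809.
t = (9.883 − 0.807)/0.038809 = 234 days (vs. the pure-advection estimate x/v = 254 d).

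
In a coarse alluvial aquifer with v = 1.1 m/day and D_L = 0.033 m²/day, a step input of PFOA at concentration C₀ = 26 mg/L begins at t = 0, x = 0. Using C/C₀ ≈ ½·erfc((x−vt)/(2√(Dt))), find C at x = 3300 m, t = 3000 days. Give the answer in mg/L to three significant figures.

For a continuous step input, C/C₀ ≈ ½·erfc((x−vt)/(2√(Dt))).
vt = 1.1 × 3000 = 3300 m and 2√(Dt) = 2√(0.033 × 3000) = 19.90 m.
Argument (x−vt)/(2√(Dt)) = (3300 − 3300)/19.90 = 0; ½·erfc(0) = 0.5000.
C = 26 × 0.5000 = 13.0 mg/L.

13.0 mg/L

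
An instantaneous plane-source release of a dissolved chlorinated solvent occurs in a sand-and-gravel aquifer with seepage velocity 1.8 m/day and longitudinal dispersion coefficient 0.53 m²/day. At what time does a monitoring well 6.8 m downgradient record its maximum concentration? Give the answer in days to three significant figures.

For the 1D instantaneous-source solution, setting ∂C/∂t = 0 at fixed x gives v²t² + 2Dt − x² = 0, so t = (√(D² + v²x²) − D)/v².
√(D² + v²x²) = √(0.53² + 1.8² × 6.8²) = 12.25; v² = 3.24.
t = (12.25 − 0.53)/3.24 = 3.62 days (vs. the pure-advection estimate x/v = 3.78 d).

3.62 days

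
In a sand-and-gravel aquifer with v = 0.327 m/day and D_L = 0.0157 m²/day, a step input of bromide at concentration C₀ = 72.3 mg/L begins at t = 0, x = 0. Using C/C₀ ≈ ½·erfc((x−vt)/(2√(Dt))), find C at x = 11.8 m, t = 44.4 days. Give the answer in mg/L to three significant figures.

71.5 mg/L

For a continuous step input, C/C₀ ≈ ½·erfc((x−vt)/(2√(Dt))).
vt = 0.327 × 44.4 = 14.5188 m and 2√(Dt) = 2√(0.0157 × 44.4) = 1.670 m.
Argument (x−vt)/(2√(Dt)) = (11.8 − 14.5188)/1.670 = -1.628; ½·erfc(-1.628) = 0.9893.
C = 72.3 × 0.9893 = 71.5 mg/L.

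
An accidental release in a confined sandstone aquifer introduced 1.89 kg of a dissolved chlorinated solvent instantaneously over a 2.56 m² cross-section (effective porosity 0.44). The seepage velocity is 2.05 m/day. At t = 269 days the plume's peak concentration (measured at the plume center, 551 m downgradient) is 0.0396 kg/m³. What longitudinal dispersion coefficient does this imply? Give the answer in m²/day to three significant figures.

At the plume center C_max = M/(n_e·A·√(4πDt)), so D = M²/(4πt·(n_e·A·C_max)²).
n_e·A·C_max = 0.44 × 2.56 × 0.0396 = 0.04461 kg/m.
D = 1.89²/(4π × 269 × 0.04461²) = 0.531 m²/day.

0.531 m²/day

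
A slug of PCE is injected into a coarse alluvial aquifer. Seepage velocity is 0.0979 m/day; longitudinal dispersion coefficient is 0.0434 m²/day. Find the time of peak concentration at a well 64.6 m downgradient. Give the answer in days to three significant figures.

For the 1D instantaneous-source solution, setting ∂C/∂t = 0 at fixed x gives v²t² + 2Dt − x² = 0, so t = (√(D² + v²x²) − D)/v².
√(D² + v²x²) = √(0.0434² + 0.0979² × 64.6²) = 6.324; v² = 0.00958441.
t = (6.324 − 0.0434)/0.00958441 = 655 days (vs. the pure-advection estimate x/v = 660 d).

655 days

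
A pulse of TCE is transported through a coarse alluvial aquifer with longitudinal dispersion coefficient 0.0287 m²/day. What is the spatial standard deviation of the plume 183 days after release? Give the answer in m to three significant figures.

Dispersive spreading gives a Gaussian with σ² = 2Dt; advection only shifts the center.
σ = √(2 × 0.0287 × 183) = 3.24 m.

3.24 m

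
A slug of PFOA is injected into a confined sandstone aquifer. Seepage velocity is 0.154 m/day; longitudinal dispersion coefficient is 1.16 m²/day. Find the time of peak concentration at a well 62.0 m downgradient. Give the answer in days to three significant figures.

For the 1D instantaneous-source solution, setting ∂C/∂t = 0 at fixed x gives v²t² + 2Dt − x² = 0, so t = (√(D² + v²x²) − D)/v².
√(D² + v²x²) = √(1.16² + 0.154² × 62.0²) = 9.618; v² = 0.023716.
t = (9.618 − 1.16)/0.023716 = 357 days (vs. the pure-advection estimate x/v = 403 d).

357 days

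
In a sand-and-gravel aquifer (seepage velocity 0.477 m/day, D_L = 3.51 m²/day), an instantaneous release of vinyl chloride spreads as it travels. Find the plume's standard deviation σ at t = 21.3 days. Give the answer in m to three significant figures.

Dispersive spreading gives a Gaussian with σ² = 2Dt; advection only shifts the center.
σ = √(2 × 3.51 × 21.3) = 12.2 m.

12.2 m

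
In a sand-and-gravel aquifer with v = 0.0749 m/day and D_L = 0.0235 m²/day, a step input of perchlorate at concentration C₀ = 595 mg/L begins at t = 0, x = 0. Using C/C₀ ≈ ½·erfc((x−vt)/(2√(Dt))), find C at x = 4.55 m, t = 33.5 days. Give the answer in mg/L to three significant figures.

For a continuous step input, C/C₀ ≈ ½·erfc((x−vt)/(2√(Dt))).
vt = 0.0749 × 33.5 = 2.50915 m and 2√(Dt) = 2√(0.0235 × 33.5) = 1.775 m.
Argument (x−vt)/(2√(Dt)) = (4.55 − 2.50915)/1.775 = 1.150; ½·erfc(1.150) = 0.05194.
C = 595 × 0.05194 = 30.9 mg/L.

30.9 mg/L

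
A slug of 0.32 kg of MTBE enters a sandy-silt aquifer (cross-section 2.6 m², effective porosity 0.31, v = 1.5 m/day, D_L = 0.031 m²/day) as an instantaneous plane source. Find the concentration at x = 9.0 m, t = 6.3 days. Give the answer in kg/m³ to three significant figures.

0.196 kg/m³

For an instantaneous plane source, C(x,t) = M/(n_e·A·√(4πDt)) · exp(−(x−vt)²/(4Dt)), with n_e·A the pore (flow) area.
Plume center vt = 1.5 × 6.3 = 9.45 m, so the well at 9.0 m is 0.45 m upgradient of the peak.
√(4πDt) = 1.567 m, giving peak height M/(n_e·A·√(4πDt)) = 0.32/(0.31 × 2.6 × 1.567) = 0.2534 kg/m³.
(x−vt)²/(4Dt) = (-0.45)²/(4 × 0.031 × 6.3) = 0.2592; exp(−0.2592) = 0.7717.
C = 0.2534 × 0.7717 = 0.196 kg/m³.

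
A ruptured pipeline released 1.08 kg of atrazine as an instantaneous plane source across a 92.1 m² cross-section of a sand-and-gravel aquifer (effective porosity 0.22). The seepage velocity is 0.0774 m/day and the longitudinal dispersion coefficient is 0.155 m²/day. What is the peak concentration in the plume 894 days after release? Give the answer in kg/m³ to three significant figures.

The peak of an instantaneous 1D plume sits at x = vt; there the Gaussian factor is 1 and C_max = M/(n_e·A·√(4πDt)), where n_e·A is the pore area the mass is dissolved in.
√(4πDt) = √(4π × 0.155 × 894) = 41.73 m, so C_max = 1.08/(0.22 × 92.1 × 41.73) = 0.00128 kg/m³.

0.00128 kg/m³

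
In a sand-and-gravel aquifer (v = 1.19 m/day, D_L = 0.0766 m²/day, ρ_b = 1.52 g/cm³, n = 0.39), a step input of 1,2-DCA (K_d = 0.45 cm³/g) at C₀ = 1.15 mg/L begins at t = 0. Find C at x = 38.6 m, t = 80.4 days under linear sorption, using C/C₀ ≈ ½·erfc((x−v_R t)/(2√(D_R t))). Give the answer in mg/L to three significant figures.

0.0392 mg/L

Retardation factor R = 1 + ρ_b·K_d/n = 1 + 1.52 × 0.45/0.39 = 2.754.
Sorption retards both mechanisms: v_R = v/R = 0.4321 m/day, D_R = D/R = 0.02781 m²/day.
v_R·t = 0.4321 × 80.4 = 34.74084 m; 2√(D_R t) = 2.991 m; argument = (38.6 − 34.74084)/2.991 = 1.290.
C = C₀ × ½·erfc(1.290) = 1.15 × 0.03405 = 0.0392 mg/L.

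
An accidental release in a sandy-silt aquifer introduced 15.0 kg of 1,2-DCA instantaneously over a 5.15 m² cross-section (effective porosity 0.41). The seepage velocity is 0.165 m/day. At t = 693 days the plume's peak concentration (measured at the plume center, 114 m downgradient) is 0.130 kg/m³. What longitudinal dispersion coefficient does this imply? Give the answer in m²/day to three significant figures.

At the plume center C_max = M/(n_e·A·√(4πDt)), so D = M²/(4πt·(n_e·A·C_max)²).
n_e·A·C_max = 0.41 × 5.15 × 0.130 = 0.2745 kg/m.
D = 15.0²/(4π × 693 × 0.2745²) = 0.343 m²/day.

0.343 m²/day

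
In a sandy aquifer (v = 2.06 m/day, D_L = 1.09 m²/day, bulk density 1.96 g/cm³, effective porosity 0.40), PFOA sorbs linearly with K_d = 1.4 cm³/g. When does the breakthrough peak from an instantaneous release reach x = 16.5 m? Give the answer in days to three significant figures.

Retardation factor R = 1 + ρ_b·K_d/n = 1 + 1.96 × 1.4/0.40 = 7.860.
Sorption retards both mechanisms: v_R = v/R = 0.2621 m/day, D_R = D/R = 0.1387 m²/day.
Peak time from v_R²t² + 2D_R t − x² = 0: t = (√(D_R² + v_R²x²) − D_R)/v_R².
√(D_R² + v_R²x²) = √(0.1387² + 0.2621² × 16.5²) = 4.327; v_R² = 0.06870.
t = (4.327 − 0.1387)/0.06870 = 61.0 days.

61.0 days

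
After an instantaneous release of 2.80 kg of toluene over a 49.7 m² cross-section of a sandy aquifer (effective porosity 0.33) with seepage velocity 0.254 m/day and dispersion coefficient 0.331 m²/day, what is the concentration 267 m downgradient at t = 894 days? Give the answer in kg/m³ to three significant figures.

0.000728 kg/m³

For an instantaneous plane source, C(x,t) = M/(n_e·A·√(4πDt)) · exp(−(x−vt)²/(4Dt)), with n_e·A the pore (flow) area.
Plume center vt = 0.254 × 894 = 227.076 m, so the well at 267 m is 39.924 m downgradient of the peak.
√(4πDt) = 60.98 m, giving peak height M/(n_e·A·√(4πDt)) = 2.80/(0.33 × 49.7 × 60.98) = 0.002800 kg/m³.
(x−vt)²/(4Dt) = (39.924)²/(4 × 0.331 × 894) = 1.347; exp(−1.347) = 0.2600.
C = 0.002800 × 0.2600 = 0.000728 kg/m³.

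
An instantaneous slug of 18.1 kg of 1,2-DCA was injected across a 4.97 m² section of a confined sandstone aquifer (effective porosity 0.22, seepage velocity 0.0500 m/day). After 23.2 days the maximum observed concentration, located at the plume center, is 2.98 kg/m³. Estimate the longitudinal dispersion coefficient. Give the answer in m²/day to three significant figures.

At the plume center C_max = M/(n_e·A·√(4πDt)), so D = M²/(4πt·(n_e·A·C_max)²).
n_e·A·C_max = 0.22 × 4.97 × 2.98 = 3.258 kg/m.
D = 18.1²/(4π × 23.2 × 3.258²) = 0.106 m²/day.

0.106 m²/day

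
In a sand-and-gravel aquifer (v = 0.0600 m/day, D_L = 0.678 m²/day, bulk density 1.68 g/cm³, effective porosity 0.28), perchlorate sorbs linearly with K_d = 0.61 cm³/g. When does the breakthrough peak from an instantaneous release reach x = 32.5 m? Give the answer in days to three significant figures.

Retardation factor R = 1 + ρ_b·K_d/n = 1 + 1.68 × 0.61/0.28 = 4.660.
Sorption retards both mechanisms: v_R = v/R = 0.01288 m/day, D_R = D/R = 0.1455 m²/day.
Peak time from v_R²t² + 2D_R t − x² = 0: t = (√(D_R² + v_R²x²) − D_R)/v_R².
√(D_R² + v_R²x²) = √(0.1455² + 0.01288² × 32.5²) = 0.4432; v_R² = 0.0001659.
t = (0.4432 − 0.1455)/0.0001659 = 1790 days.

1790 days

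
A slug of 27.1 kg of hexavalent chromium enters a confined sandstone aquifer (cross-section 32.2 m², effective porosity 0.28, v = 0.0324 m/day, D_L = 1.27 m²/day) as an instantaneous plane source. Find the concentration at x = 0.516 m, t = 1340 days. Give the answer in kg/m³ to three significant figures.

For an instantaneous plane source, C(x,t) = M/(n_e·A·√(4πDt)) · exp(−(x−vt)²/(4Dt)), with n_e·A the pore (flow) area.
Plume center vt = 0.0324 × 1340 = 43.416 m, so the well at 0.516 m is 42.9 m upgradient of the peak.
√(4πDt) = 146.2 m, giving peak height M/(n_e·A·√(4πDt)) = 27.1/(0.28 × 32.2 × 146.2) = 0.02056 kg/m³.
(x−vt)²/(4Dt) = (-42.9)²/(4 × 1.27 × 1340) = 0.2704; exp(−0.2704) = 0.7631.
C = 0.02056 × 0.7631 = 0.0157 kg/m³.

0.0157 kg/m³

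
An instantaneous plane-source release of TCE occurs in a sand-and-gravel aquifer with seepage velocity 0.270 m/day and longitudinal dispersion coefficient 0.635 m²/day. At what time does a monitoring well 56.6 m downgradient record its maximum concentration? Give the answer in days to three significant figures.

For the 1D instantaneous-source solution, setting ∂C/∂t = 0 at fixed x gives v²t² + 2Dt − x² = 0, so t = (√(D² + v²x²) − D)/v².
√(D² + v²x²) = √(0.635² + 0.270² × 56.6²) = 15.30; v² = 0.0729.
t = (15.30 − 0.635)/0.0729 = 201 days (vs. the pure-advection estimate x/v = 210 d).

201 days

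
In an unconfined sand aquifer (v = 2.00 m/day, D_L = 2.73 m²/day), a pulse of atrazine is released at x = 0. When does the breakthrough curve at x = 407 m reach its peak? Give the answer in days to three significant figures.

For the 1D instantaneous-source solution, setting ∂C/∂t = 0 at fixed x gives v²t² + 2Dt − x² = 0, so t = (√(D² + v²x²) − D)/v².
√(D² + v²x²) = √(2.73² + 2.00² × 407²) = 814.0; v² = 4.
t = (814.0 − 2.73)/4 = 203 days (vs. the pure-advection estimate x/v = 204 d).

203 days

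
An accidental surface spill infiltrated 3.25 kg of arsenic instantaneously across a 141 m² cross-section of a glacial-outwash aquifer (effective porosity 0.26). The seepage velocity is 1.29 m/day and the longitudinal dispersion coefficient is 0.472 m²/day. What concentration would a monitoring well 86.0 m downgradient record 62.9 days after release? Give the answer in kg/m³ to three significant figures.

For an instantaneous plane source, C(x,t) = M/(n_e·A·√(4πDt)) · exp(−(x−vt)²/(4Dt)), with n_e·A the pore (flow) area.
Plume center vt = 1.29 × 62.9 = 81.141 m, so the well at 86.0 m is 4.859 m downgradient of the peak.
√(4πDt) = 19.32 m, giving peak height M/(n_e·A·√(4πDt)) = 3.25/(0.26 × 141 × 19.32) = 0.004589 kg/m³.
(x−vt)²/(4Dt) = (4.859)²/(4 × 0.472 × 62.9) = 0.1988; exp(−0.1988) = 0.8197.
C = 0.004589 × 0.8197 = 0.00376 kg/m³.

0.00376 kg/m³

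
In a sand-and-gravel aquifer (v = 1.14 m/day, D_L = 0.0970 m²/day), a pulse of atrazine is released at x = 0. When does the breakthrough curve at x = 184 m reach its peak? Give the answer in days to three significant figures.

161 days

For the 1D instantaneous-source solution, setting ∂C/∂t = 0 at fixed x gives v²t² + 2Dt − x² = 0, so t = (√(D² + v²x²) − D)/v².
√(D² + v²x²) = √(0.0970² + 1.14² × 184²) = 209.8; v² = 1.2996.
t = (209.8 − 0.0970)/1.2996 = 161 days (vs. the pure-advection estimate x/v = 161 d).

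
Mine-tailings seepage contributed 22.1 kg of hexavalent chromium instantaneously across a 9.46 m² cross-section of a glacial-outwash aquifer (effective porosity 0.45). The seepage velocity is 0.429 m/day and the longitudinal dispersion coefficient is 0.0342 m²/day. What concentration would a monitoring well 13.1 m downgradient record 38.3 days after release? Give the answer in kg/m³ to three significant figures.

For an instantaneous plane source, C(x,t) = M/(n_e·A·√(4πDt)) · exp(−(x−vt)²/(4Dt)), with n_e·A the pore (flow) area.
Plume center vt = 0.429 × 38.3 = 16.4307 m, so the well at 13.1 m is 3.3307 m upgradient of the peak.
√(4πDt) = 4.057 m, giving peak height M/(n_e·A·√(4πDt)) = 22.1/(0.45 × 9.46 × 4.057) = 1.280 kg/m³.
(x−vt)²/(4Dt) = (-3.3307)²/(4 × 0.0342 × 38.3) = 2.117; exp(−2.117) = 0.1204.
C = 1.280 × 0.1204 = 0.154 kg/m³.

0.154 kg/m³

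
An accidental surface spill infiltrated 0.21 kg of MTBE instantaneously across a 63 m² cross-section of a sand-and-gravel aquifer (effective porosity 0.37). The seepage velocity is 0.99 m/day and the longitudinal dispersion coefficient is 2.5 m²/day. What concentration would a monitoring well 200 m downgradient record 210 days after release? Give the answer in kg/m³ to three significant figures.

For an instantaneous plane source, C(x,t) = M/(n_e·A·√(4πDt)) · exp(−(x−vt)²/(4Dt)), with n_e·A the pore (flow) area.
Plume center vt = 0.99 × 210 = 207.9 m, so the well at 200 m is 7.9 m upgradient of the peak.
√(4πDt) = 81.22 m, giving peak height M/(n_e·A·√(4πDt)) = 0.21/(0.37 × 63 × 81.22) = 0.0001109 kg/m³.
(x−vt)²/(4Dt) = (-7.9)²/(4 × 2.5 × 210) = 0.02972; exp(−0.02972) = 0.9707.
C = 0.0001109 × 0.9707 = 0.000108 kg/m³.

0.000108 kg/m³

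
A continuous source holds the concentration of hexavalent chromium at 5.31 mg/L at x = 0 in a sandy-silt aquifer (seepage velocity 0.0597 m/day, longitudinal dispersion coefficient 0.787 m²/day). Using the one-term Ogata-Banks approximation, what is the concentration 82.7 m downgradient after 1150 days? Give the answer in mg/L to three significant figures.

1.97 mg/L

For a continuous step input, C/C₀ ≈ ½·erfc((x−vt)/(2√(Dt))).
vt = 0.0597 × 1150 = 68.655 m and 2√(Dt) = 2√(0.787 × 1150) = 60.17 m.
Argument (x−vt)/(2√(Dt)) = (82.7 − 68.655)/60.17 = 0.2334; ½·erfc(0.2334) = 0.3707.
C = 5.31 × 0.3707 = 1.97 mg/L.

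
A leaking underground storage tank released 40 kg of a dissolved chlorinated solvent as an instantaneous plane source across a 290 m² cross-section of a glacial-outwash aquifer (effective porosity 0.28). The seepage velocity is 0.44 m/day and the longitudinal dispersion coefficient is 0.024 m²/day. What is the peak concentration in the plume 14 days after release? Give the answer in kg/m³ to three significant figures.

The peak of an instantaneous 1D plume sits at x = vt; there the Gaussian factor is 1 and C_max = M/(n_e·A·√(4πDt)), where n_e·A is the pore area the mass is dissolved in.
√(4πDt) = √(4π × 0.024 × 14) = 2.055 m, so C_max = 40/(0.28 × 290 × 2.055) = 0.240 kg/m³.

0.240 kg/m³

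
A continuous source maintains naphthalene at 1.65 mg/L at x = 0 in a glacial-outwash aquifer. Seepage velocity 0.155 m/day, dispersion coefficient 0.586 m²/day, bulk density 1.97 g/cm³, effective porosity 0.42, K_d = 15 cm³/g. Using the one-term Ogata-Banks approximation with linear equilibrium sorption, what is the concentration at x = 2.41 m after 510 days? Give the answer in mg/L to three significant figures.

0.539 mg/L

Retardation factor R = 1 + ρ_b·K_d/n = 1 + 1.97 × 15/0.42 = 71.36.
Sorption retards both mechanisms: v_R = v/R = 0.002172 m/day, D_R = D/R = 0.008212 m²/day.
v_R·t = 0.002172 × 510 = 1.10772 m; 2√(D_R t) = 4.093 m; argument = (2.41 − 1.10772)/4.093 = 0.3182.
C = C₀ × ½·erfc(0.3182) = 1.65 × 0.3264 = 0.539 mg/L.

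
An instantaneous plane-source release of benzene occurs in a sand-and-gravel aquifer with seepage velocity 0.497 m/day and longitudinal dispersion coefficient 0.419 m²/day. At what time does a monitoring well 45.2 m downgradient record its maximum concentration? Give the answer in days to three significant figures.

For the 1D instantaneous-source solution, setting ∂C/∂t = 0 at fixed x gives v²t² + 2Dt − x² = 0, so t = (√(D² + v²x²) − D)/v².
√(D² + v²x²) = √(0.419² + 0.497² × 45.2²) = 22.47; v² = 0.247009.
t = (22.47 − 0.419)/0.247009 = 89.3 days (vs. the pure-advection estimate x/v = 90.9 d).

89.3 days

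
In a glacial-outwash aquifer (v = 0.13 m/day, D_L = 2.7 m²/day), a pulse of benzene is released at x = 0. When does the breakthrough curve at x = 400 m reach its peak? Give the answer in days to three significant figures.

For the 1D instantaneous-source solution, setting ∂C/∂t = 0 at fixed x gives v²t² + 2Dt − x² = 0, so t = (√(D² + v²x²) − D)/v².
√(D² + v²x²) = √(2.7² + 0.13² × 400²) = 52.07; v² = 0.0169.
t = (52.07 − 2.7)/0.0169 = 2920 days (vs. the pure-advection estimate x/v = 3080 d).

2920 days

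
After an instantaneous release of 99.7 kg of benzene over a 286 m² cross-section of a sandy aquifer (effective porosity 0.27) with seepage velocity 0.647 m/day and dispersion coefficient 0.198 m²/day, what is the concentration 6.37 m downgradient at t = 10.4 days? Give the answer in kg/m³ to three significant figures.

For an instantaneous plane source, C(x,t) = M/(n_e·A·√(4πDt)) · exp(−(x−vt)²/(4Dt)), with n_e·A the pore (flow) area.
Plume center vt = 0.647 × 10.4 = 6.7288 m, so the well at 6.37 m is 0.3588 m upgradient of the peak.
√(4πDt) = 5.087 m, giving peak height M/(n_e·A·√(4πDt)) = 99.7/(0.27 × 286 × 5.087) = 0.2538 kg/m³.
(x−vt)²/(4Dt) = (-0.3588)²/(4 × 0.198 × 10.4) = 0.01563; exp(−0.01563) = 0.9845.
C = 0.2538 × 0.9845 = 0.250 kg/m³.

0.250 kg/m³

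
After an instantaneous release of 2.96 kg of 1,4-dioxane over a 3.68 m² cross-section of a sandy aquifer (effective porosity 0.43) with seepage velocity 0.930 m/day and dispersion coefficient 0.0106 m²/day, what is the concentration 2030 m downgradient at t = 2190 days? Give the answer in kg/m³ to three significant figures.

0.0675 kg/m³

For an instantaneous plane source, C(x,t) = M/(n_e·A·√(4πDt)) · exp(−(x−vt)²/(4Dt)), with n_e·A the pore (flow) area.
Plume center vt = 0.930 × 2190 = 2036.7 m, so the well at 2030 m is 6.7 m upgradient of the peak.
√(4πDt) = 17.08 m, giving peak height M/(n_e·A·√(4πDt)) = 2.96/(0.43 × 3.68 × 17.08) = 0.1095 kg/m³.
(x−vt)²/(4Dt) = (-6.7)²/(4 × 0.0106 × 2190) = 0.4834; exp(−0.4834) = 0.6167.
C = 0.1095 × 0.6167 = 0.0675 kg/m³.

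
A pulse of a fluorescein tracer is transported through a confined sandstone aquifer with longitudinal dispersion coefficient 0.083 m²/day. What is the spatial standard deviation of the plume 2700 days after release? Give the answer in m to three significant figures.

Dispersive spreading gives a Gaussian with σ² = 2Dt; advection only shifts the center.
σ = √(2 × 0.083 × 2700) = 21.2 m.

21.2 m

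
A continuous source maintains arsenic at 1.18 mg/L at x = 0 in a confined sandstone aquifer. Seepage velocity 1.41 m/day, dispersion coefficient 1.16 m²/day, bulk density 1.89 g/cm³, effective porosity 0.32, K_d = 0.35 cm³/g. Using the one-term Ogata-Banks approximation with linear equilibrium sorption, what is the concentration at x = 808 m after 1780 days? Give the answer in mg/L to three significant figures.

0.720 mg/L

Retardation factor R = 1 + ρ_b·K_d/n = 1 + 1.89 × 0.35/0.32 = 3.067.
Sorption retards both mechanisms: v_R = v/R = 0.4597 m/day, D_R = D/R = 0.3782 m²/day.
v_R·t = 0.4597 × 1780 = 818.266 m; 2√(D_R t) = 51.89 m; argument = (808 − 818.266)/51.89 = -0.1978.
C = C₀ × ½·erfc(-0.1978) = 1.18 × 0.6102 = 0.720 mg/L.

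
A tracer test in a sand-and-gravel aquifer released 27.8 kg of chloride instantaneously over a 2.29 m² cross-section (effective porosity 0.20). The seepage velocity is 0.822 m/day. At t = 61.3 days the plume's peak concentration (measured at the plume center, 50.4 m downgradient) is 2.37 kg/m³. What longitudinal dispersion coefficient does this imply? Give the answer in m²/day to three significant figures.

0.852 m²/day

At the plume center C_max = M/(n_e·A·√(4πDt)), so D = M²/(4πt·(n_e·A·C_max)²).
n_e·A·C_max = 0.20 × 2.29 × 2.37 = 1.085 kg/m.
D = 27.8²/(4π × 61.3 × 1.085²) = 0.852 m²/day.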